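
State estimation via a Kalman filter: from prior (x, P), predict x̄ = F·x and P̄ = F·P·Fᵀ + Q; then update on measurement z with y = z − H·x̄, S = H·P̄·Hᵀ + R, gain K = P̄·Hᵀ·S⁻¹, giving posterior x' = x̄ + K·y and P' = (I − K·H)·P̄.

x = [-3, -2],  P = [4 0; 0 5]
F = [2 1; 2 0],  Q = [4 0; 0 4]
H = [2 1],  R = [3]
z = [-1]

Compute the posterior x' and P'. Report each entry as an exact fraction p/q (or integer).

x̄ = F·x = [-8, -6]
P̄ = F·P·Fᵀ + Q = [25 16; 16 20]
y = z − H·x̄ = [21]
S = H·P̄·Hᵀ + R = [187]
K = P̄·Hᵀ·S⁻¹ = [6/17; 52/187]
x' = x̄ + K·y = [-10/17, -30/187]
P' = (I − K·H)·P̄ = [29/17 -40/17; -40/17 1036/187]

x' = [-10/17, -30/187]
P' = [29/17 -40/17; -40/17 1036/187]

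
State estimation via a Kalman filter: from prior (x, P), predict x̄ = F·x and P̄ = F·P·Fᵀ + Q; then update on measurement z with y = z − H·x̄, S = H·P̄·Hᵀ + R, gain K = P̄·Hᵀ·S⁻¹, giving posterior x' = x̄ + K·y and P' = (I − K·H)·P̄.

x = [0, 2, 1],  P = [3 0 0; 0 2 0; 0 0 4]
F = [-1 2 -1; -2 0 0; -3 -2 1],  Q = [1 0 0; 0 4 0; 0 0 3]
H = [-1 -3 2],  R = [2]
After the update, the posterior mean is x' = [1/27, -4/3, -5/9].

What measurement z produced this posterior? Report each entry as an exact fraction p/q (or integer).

x̄ = F·x = [3, 0, -3]
P̄ = F·P·Fᵀ + Q = [16 6 -3; 6 16 18; -3 18 42]
S = H·P̄·Hᵀ + R = [162]
K = P̄·Hᵀ·S⁻¹ = [-20/81; -1/9; 11/54]
x' − x̄ = [-80/27, -4/3, 22/9] = K·y
y = (KᵀK)⁻¹·Kᵀ·(x' − x̄) = [12]
z = y + H·x̄ = [12] + [-9] = [3]

z = [3]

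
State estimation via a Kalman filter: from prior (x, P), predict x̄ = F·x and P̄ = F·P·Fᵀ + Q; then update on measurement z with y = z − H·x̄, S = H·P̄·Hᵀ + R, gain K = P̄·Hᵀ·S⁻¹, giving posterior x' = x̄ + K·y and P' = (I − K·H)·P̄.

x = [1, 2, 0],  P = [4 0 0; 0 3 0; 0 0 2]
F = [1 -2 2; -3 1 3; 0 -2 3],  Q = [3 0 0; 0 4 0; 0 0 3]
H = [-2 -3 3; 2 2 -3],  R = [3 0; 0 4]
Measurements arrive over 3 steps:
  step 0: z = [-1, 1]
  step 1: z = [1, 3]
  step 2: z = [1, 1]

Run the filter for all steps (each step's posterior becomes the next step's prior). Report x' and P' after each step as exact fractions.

step 0: x' = [-2445/1144, -1259/2288, -2577/1144], P' = [11925/572 2319/1144 9021/572; 2319/1144 11521/2288 6411/1144; 9021/572 6411/1144 8889/572]
step 1: x' = [-175731814/27926747, -94141407/27926747, -204106189/27926747], P' = [1476792150/27926747 149744244/27926747 1121929332/27926747; 149744244/27926747 138133609/27926747 216663450/27926747; 1121929332/27926747 216663450/27926747 943613352/27926747]
step 2: x' = [-669838339844/75272019529, -138795641297/43012582588, -1306546798189/150544039058], P' = [5157723955989/75272019529 78571783365/10753145647 3943016113404/75272019529; 78571783365/10753145647 443368655377/86025165176 397768399449/43012582588; 3943016113404/75272019529 397768399449/43012582588 6517958785239/150544039058]

step 0: x̄ = F·x = [-3, -1, -4]
step 0: P̄ = F·P·Fᵀ + Q = [27 -6 24; -6 61 12; 24 12 33]
step 0: y = z − H·x̄ = [2, -3]
step 0: S = H·P̄·Hᵀ + R = [381 -243; -243 173]
step 0: K = P̄·Hᵀ·S⁻¹ = [-177/1144 -447/1144; -1791/2288 -1537/2288; -661/1144 -1107/1144]
step 0: x' = x̄ + K·y = [-2445/1144, -1259/2288, -2577/1144]
step 0: P' = (I − K·H)·P̄ = [11925/572 2319/1144 9021/572; 2319/1144 11521/2288 6411/1144; 9021/572 6411/1144 8889/572]
step 1: x̄ = F·x = [-1585/286, -2051/2288, -809/143]
step 1: P̄ = F·P·Fᵀ + Q = [16630/143 -9985/286 14386/143; -9985/286 169569/2288 -2402/143; 14386/143 -2402/143 13693/143]
step 1: y = z − H·x̄ = [739/176, -1253/1144]
step 1: S = H·P̄·Hᵀ + R = [118477/176 -41119/88; -41119/88 195893/572]
step 1: K = P̄·Hᵀ·S⁻¹ = [-12343012/27926747 -28178802/27926747; -21299655/27926747 -18558661/27926747; -21002986/27926747 -38413623/27926747]
step 1: x' = x̄ + K·y = [-175731814/27926747, -94141407/27926747, -204106189/27926747]
step 1: P' = (I − K·H)·P̄ = [1476792150/27926747 149744244/27926747 1121929332/27926747; 149744244/27926747 138133609/27926747 216663450/27926747; 1121929332/27926747 216663450/27926747 943613352/27926747]
step 2: x̄ = F·x = [-395661378/27926747, -179264532/27926747, -424035753/27926747]
step 2: P̄ = F·P·Fᵀ + Q = [8042992987/27926747 -2229195644/27926747 7113879556/27926747; -2229195644/27926747 2240277375/27926747 -1632635924/27926747; 7113879556/27926747 -1632635924/27926747 6528873445/27926747]
step 2: y = z − H·x̄ = [-29082346/27926747, -94328692/27926747]
step 2: S = H·P̄·Hᵀ + R = [28448653801/27926747 -21204524951/27926747; -21204524951/27926747 16396160705/27926747]
step 2: K = P̄·Hᵀ·S⁻¹ = [-45469007477/75272019529 -103398865281/75272019529; -66881367759/86025165176 -60681138025/86025165176; -263170861409/301088078116 -498716552979/301088078116]
step 2: x' = x̄ + K·y = [-669838339844/75272019529, -138795641297/43012582588, -1306546798189/150544039058]
step 2: P' = (I − K·H)·P̄ = [5157723955989/75272019529 78571783365/10753145647 3943016113404/75272019529; 78571783365/10753145647 443368655377/86025165176 397768399449/43012582588; 3943016113404/75272019529 397768399449/43012582588 6517958785239/150544039058]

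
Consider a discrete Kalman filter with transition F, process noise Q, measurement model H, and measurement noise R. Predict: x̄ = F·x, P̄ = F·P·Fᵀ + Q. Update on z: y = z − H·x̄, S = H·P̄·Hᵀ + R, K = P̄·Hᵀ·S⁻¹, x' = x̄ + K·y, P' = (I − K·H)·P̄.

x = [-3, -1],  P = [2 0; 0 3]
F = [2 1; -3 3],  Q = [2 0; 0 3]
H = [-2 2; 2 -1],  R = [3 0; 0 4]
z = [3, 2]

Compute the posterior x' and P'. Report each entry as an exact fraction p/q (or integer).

x' = [441/485, 984/485]
P' = [11841/3880 6747/1940; 6747/1940 4449/970]

x̄ = F·x = [-7, 6]
P̄ = F·P·Fᵀ + Q = [13 -3; -3 48]
y = z − H·x̄ = [-23, 22]
S = H·P̄·Hᵀ + R = [271 -166; -166 116]
K = P̄·Hᵀ·S⁻¹ = [551/1940 2547/3880; 717/970 1149/1940]
x' = x̄ + K·y = [441/485, 984/485]
P' = (I − K·H)·P̄ = [11841/3880 6747/1940; 6747/1940 4449/970]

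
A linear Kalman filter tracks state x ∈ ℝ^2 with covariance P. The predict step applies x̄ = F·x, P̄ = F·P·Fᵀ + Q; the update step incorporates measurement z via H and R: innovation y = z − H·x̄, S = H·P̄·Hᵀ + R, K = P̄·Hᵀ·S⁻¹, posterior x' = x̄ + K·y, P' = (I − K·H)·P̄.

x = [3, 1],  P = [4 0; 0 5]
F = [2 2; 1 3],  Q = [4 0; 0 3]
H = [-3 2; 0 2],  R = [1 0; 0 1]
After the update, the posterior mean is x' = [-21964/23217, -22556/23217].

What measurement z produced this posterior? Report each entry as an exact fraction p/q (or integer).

x̄ = F·x = [8, 6]
P̄ = F·P·Fᵀ + Q = [40 38; 38 52]
S = H·P̄·Hᵀ + R = [113 -20; -20 209]
K = P̄·Hᵀ·S⁻¹ = [-7676/23217 7708/23217; -10/23217 11552/23217]
x' − x̄ = [-207700/23217, -161858/23217] = K·y
y = (KᵀK)⁻¹·Kᵀ·(x' − x̄) = [13, -14]
z = y + H·x̄ = [13, -14] + [-12, 12] = [1, -2]

z = [1, -2]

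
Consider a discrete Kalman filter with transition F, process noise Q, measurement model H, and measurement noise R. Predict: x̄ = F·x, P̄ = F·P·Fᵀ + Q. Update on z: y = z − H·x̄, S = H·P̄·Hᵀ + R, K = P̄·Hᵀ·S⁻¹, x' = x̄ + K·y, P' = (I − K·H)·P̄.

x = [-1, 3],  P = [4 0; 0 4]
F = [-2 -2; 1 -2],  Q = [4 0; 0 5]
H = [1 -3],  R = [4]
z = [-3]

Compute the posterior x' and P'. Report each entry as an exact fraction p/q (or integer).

x' = [-1108/217, -179/217]
P' = [7668/217 2540/217; 2540/217 936/217]

x̄ = F·x = [-4, -7]
P̄ = F·P·Fᵀ + Q = [36 8; 8 25]
y = z − H·x̄ = [-20]
S = H·P̄·Hᵀ + R = [217]
K = P̄·Hᵀ·S⁻¹ = [12/217; -67/217]
x' = x̄ + K·y = [-1108/217, -179/217]
P' = (I − K·H)·P̄ = [7668/217 2540/217; 2540/217 936/217]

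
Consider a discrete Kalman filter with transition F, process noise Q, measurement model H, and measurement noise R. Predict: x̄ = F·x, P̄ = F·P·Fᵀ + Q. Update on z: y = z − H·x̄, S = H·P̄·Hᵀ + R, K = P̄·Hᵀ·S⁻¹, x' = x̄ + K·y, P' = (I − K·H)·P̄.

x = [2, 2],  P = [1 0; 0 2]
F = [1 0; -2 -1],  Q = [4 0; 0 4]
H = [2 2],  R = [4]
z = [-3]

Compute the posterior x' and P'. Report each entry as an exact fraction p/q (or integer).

x' = [21/8, -13/3]
P' = [17/4 -4; -4 14/3]

x̄ = F·x = [2, -6]
P̄ = F·P·Fᵀ + Q = [5 -2; -2 10]
y = z − H·x̄ = [5]
S = H·P̄·Hᵀ + R = [48]
K = P̄·Hᵀ·S⁻¹ = [1/8; 1/3]
x' = x̄ + K·y = [21/8, -13/3]
P' = (I − K·H)·P̄ = [17/4 -4; -4 14/3]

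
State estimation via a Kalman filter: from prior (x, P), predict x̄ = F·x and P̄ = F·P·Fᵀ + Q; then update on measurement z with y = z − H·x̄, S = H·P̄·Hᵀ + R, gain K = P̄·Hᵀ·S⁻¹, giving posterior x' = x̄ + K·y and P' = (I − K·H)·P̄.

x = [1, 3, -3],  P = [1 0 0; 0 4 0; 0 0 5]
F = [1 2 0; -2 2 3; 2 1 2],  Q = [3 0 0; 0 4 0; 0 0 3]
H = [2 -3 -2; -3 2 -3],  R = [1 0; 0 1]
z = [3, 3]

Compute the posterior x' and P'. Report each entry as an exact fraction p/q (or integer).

x̄ = F·x = [7, -5, -1]
P̄ = F·P·Fᵀ + Q = [20 14 10; 14 69 34; 10 34 31]
y = z − H·x̄ = [-28, 31]
S = H·P̄·Hᵀ + R = [986 4; 4 340]
K = P̄·Hᵀ·S⁻¹ = [-904/41903 -15261/83806; -20989/83806 -616/41903; -12185/83806 -26827/167612]
x' = x̄ + K·y = [164175/83806, 65235/41903, -316889/167612]
P' = (I − K·H)·P̄ = [345081/41903 317571/41903 -261647/83806; 317571/41903 590939/83806 -120386/41903; -261647/83806 -120386/41903 211207/167612]

x' = [164175/83806, 65235/41903, -316889/167612]
P' = [345081/41903 317571/41903 -261647/83806; 317571/41903 590939/83806 -120386/41903; -261647/83806 -120386/41903 211207/167612]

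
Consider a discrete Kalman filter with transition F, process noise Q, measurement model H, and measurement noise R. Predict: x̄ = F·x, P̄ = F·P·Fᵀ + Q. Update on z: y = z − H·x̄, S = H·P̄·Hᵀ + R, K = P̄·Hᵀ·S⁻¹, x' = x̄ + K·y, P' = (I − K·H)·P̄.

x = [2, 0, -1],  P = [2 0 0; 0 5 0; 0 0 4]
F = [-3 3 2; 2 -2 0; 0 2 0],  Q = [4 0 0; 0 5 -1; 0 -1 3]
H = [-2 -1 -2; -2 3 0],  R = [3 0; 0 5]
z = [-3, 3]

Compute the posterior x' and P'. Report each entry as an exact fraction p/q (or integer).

x̄ = F·x = [-8, 4, 0]
P̄ = F·P·Fᵀ + Q = [83 -42 30; -42 33 -21; 30 -21 23]
y = z − H·x̄ = [-15, -25]
S = H·P̄·Hᵀ + R = [448 647; 647 1138]
K = P̄·Hᵀ·S⁻¹ = [-20468/91215 -11768/91215; -4189/30405 7271/30405; -17149/91215 -109/91215]
x' = x̄ + K·y = [-25700/18243, 536/6081, 51992/18243]
P' = (I − K·H)·P̄ = [368477/91215 75346/30405 -450794/91215; 75346/30405 20783/10135 -100237/30405; -450794/91215 -100237/30405 626873/91215]

x' = [-25700/18243, 536/6081, 51992/18243]
P' = [368477/91215 75346/30405 -450794/91215; 75346/30405 20783/10135 -100237/30405; -450794/91215 -100237/30405 626873/91215]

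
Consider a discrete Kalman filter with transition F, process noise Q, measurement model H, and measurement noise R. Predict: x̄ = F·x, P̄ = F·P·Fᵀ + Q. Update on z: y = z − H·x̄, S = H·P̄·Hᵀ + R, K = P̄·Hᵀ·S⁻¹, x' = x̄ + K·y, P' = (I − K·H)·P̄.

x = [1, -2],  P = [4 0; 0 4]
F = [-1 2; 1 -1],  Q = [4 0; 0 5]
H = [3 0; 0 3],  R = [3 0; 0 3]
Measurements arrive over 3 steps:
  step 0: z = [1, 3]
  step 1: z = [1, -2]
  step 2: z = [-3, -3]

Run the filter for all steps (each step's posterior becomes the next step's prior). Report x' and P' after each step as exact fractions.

step 0: x' = [50/203, 789/812], P' = [66/203 -3/406; -3/406 517/1624]
step 1: x' = [208829/507907, -333772/507907], P' = [159572/507907 -1598/507907; -1598/507907 159621/507907]
step 2: x' = [-160878973/157282627, -139686999/157282627], P' = [49396316/157282627 -483608/157282627; -483608/157282627 49422164/157282627]

step 0: x̄ = F·x = [-5, 3]
step 0: P̄ = F·P·Fᵀ + Q = [24 -12; -12 13]
step 0: y = z − H·x̄ = [16, -6]
step 0: S = H·P̄·Hᵀ + R = [219 -108; -108 120]
step 0: K = P̄·Hᵀ·S⁻¹ = [66/203 -3/406; -3/406 517/1624]
step 0: x' = x̄ + K·y = [50/203, 789/812]
step 0: P' = (I − K·H)·P̄ = [66/203 -3/406; -3/406 517/1624]
step 1: x̄ = F·x = [689/406, -589/812]
step 1: P̄ = F·P·Fᵀ + Q = [2285/406 -799/812; -799/812 9189/1624]
step 1: y = z − H·x̄ = [-1661/406, 143/812]
step 1: S = H·P̄·Hᵀ + R = [21783/406 -7191/812; -7191/812 87573/1624]
step 1: K = P̄·Hᵀ·S⁻¹ = [159572/507907 -1598/507907; -1598/507907 159621/507907]
step 1: x' = x̄ + K·y = [208829/507907, -333772/507907]
step 1: P' = (I − K·H)·P̄ = [159572/507907 -1598/507907; -1598/507907 159621/507907]
step 2: x̄ = F·x = [-876373/507907, 542601/507907]
step 2: P̄ = F·P·Fᵀ + Q = [2836076/507907 -483608/507907; -483608/507907 2861924/507907]
step 2: y = z − H·x̄ = [1105398/507907, -3151524/507907]
step 2: S = H·P̄·Hᵀ + R = [27048405/507907 -4352472/507907; -4352472/507907 27281037/507907]
step 2: K = P̄·Hᵀ·S⁻¹ = [49396316/157282627 -483608/157282627; -483608/157282627 49422164/157282627]
step 2: x' = x̄ + K·y = [-160878973/157282627, -139686999/157282627]
step 2: P' = (I − K·H)·P̄ = [49396316/157282627 -483608/157282627; -483608/157282627 49422164/157282627]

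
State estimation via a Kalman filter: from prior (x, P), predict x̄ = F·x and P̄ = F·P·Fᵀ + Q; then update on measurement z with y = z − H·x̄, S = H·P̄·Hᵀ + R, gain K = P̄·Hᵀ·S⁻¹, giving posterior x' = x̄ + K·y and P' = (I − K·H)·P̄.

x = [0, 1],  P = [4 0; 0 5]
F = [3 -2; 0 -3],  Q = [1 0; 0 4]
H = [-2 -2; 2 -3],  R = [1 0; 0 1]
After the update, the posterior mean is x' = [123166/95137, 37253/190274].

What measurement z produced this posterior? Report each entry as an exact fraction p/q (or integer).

x̄ = F·x = [-2, -3]
P̄ = F·P·Fᵀ + Q = [57 30; 30 49]
S = H·P̄·Hᵀ + R = [665 126; 126 310]
K = P̄·Hᵀ·S⁻¹ = [-28482/95137 2706/13591; -19009/95137 -5421/27182]
x' − x̄ = [313440/95137, 608075/190274] = K·y
y = (KᵀK)⁻¹·Kᵀ·(x' − x̄) = [-13, -3]
z = y + H·x̄ = [-13, -3] + [10, 5] = [-3, 2]

z = [-3, 2]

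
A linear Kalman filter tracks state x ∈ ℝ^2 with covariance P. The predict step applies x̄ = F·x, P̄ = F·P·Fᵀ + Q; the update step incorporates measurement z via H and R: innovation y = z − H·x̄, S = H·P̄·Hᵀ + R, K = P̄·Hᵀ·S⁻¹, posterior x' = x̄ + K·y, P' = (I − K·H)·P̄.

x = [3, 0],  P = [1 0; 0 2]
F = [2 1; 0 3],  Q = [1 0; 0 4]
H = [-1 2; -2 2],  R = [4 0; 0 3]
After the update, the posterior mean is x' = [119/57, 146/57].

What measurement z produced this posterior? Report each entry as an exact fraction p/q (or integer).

x̄ = F·x = [6, 0]
P̄ = F·P·Fᵀ + Q = [7 6; 6 22]
S = H·P̄·Hᵀ + R = [75 66; 66 71]
K = P̄·Hᵀ·S⁻¹ = [487/969 -160/323; 586/969 -36/323]
x' − x̄ = [-223/57, 146/57] = K·y
y = (KᵀK)⁻¹·Kᵀ·(x' − x̄) = [7, 15]
z = y + H·x̄ = [7, 15] + [-6, -12] = [1, 3]

z = [1, 3]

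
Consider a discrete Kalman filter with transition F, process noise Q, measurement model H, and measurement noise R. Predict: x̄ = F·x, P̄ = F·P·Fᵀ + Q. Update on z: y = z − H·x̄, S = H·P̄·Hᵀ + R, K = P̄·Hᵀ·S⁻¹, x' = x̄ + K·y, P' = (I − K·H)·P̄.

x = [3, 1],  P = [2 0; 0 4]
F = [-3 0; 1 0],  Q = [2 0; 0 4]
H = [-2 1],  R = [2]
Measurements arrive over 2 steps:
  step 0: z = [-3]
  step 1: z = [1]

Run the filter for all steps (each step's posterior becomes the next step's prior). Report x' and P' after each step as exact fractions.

step 0: x' = [6/7, -6/7], P' = [31/28 39/28; 39/28 87/28]
step 1: x' = [-157/273, -1/273], P' = [296/273 374/273; 374/273 842/273]

step 0: x̄ = F·x = [-9, 3]
step 0: P̄ = F·P·Fᵀ + Q = [20 -6; -6 6]
step 0: y = z − H·x̄ = [-24]
step 0: S = H·P̄·Hᵀ + R = [112]
step 0: K = P̄·Hᵀ·S⁻¹ = [-23/56; 9/56]
step 0: x' = x̄ + K·y = [6/7, -6/7]
step 0: P' = (I − K·H)·P̄ = [31/28 39/28; 39/28 87/28]
step 1: x̄ = F·x = [-18/7, 6/7]
step 1: P̄ = F·P·Fᵀ + Q = [335/28 -93/28; -93/28 143/28]
step 1: y = z − H·x̄ = [-5]
step 1: S = H·P̄·Hᵀ + R = [273/4]
step 1: K = P̄·Hᵀ·S⁻¹ = [-109/273; 47/273]
step 1: x' = x̄ + K·y = [-157/273, -1/273]
step 1: P' = (I − K·H)·P̄ = [296/273 374/273; 374/273 842/273]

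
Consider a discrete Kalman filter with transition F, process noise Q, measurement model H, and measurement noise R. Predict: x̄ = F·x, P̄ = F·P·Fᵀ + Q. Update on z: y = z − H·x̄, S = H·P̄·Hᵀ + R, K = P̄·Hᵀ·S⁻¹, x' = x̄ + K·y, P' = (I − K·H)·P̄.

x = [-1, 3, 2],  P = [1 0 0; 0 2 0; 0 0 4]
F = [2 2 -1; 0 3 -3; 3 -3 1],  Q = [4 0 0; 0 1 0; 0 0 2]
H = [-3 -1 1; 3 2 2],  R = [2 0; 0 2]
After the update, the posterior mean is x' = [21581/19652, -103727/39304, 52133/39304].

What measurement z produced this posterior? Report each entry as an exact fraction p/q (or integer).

x̄ = F·x = [2, 3, -10]
P̄ = F·P·Fᵀ + Q = [20 24 -10; 24 55 -30; -10 -30 33]
S = H·P̄·Hᵀ + R = [534 -410; -410 462]
K = P̄·Hᵀ·S⁻¹ = [-1837/19652 2113/19652; -11257/39304 389/39304; 16563/39304 12657/39304]
x' − x̄ = [-17723/19652, -221639/39304, 445173/39304] = K·y
y = (KᵀK)⁻¹·Kᵀ·(x' − x̄) = [20, 9]
z = y + H·x̄ = [20, 9] + [-19, -8] = [1, 1]

z = [1, 1]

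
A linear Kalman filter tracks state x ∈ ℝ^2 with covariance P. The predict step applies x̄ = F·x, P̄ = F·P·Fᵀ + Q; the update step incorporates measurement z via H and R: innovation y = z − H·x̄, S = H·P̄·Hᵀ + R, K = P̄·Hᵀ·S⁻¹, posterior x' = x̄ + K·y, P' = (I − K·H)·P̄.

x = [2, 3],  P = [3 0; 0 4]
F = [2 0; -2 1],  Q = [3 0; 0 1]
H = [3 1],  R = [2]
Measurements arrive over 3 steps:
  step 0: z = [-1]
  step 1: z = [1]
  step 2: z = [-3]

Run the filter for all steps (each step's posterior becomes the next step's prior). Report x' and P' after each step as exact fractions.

step 0: x̄ = F·x = [4, -1]
step 0: P̄ = F·P·Fᵀ + Q = [15 -12; -12 17]
step 0: y = z − H·x̄ = [-12]
step 0: S = H·P̄·Hᵀ + R = [82]
step 0: K = P̄·Hᵀ·S⁻¹ = [33/82; -19/82]
step 0: x' = x̄ + K·y = [-34/41, 73/41]
step 0: P' = (I − K·H)·P̄ = [141/82 -357/82; -357/82 1033/82]
step 1: x̄ = F·x = [-68/41, 141/41]
step 1: P̄ = F·P·Fᵀ + Q = [405/41 -639/41; -639/41 3107/82]
step 1: y = z − H·x̄ = [104/41]
step 1: S = H·P̄·Hᵀ + R = [2893/82]
step 1: K = P̄·Hᵀ·S⁻¹ = [1152/2893; -727/2893]
step 1: x' = x̄ + K·y = [-1876/2893, 8105/2893]
step 1: P' = (I − K·H)·P̄ = [12393/2893 -34875/2893; -34875/2893 103171/2893]
step 2: x̄ = F·x = [-3752/2893, 11857/2893]
step 2: P̄ = F·P·Fᵀ + Q = [58251/2893 -119322/2893; -119322/2893 295136/2893]
step 2: y = z − H·x̄ = [-9280/2893]
step 2: S = H·P̄·Hᵀ + R = [109249/2893]
step 2: K = P̄·Hᵀ·S⁻¹ = [55431/109249; -62830/109249]
step 2: x' = x̄ + K·y = [-319496/109249, 649301/109249]
step 2: P' = (I − K·H)·P̄ = [1137666/109249 -3302136/109249; -3302136/109249 9780748/109249]

step 0: x' = [-34/41, 73/41], P' = [141/82 -357/82; -357/82 1033/82]
step 1: x' = [-1876/2893, 8105/2893], P' = [12393/2893 -34875/2893; -34875/2893 103171/2893]
step 2: x' = [-319496/109249, 649301/109249], P' = [1137666/109249 -3302136/109249; -3302136/109249 9780748/109249]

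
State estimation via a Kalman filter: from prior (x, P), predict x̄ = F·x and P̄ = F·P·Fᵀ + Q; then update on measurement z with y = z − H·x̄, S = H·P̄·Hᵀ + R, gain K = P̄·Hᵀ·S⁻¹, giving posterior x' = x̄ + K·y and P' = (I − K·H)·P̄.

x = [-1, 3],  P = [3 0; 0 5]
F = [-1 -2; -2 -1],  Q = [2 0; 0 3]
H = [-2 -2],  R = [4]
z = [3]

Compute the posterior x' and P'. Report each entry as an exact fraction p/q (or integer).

x' = [-137/52, 14/13]
P' = [269/78 -38/13; -38/13 44/13]

x̄ = F·x = [-5, -1]
P̄ = F·P·Fᵀ + Q = [25 16; 16 20]
y = z − H·x̄ = [-9]
S = H·P̄·Hᵀ + R = [312]
K = P̄·Hᵀ·S⁻¹ = [-41/156; -3/13]
x' = x̄ + K·y = [-137/52, 14/13]
P' = (I − K·H)·P̄ = [269/78 -38/13; -38/13 44/13]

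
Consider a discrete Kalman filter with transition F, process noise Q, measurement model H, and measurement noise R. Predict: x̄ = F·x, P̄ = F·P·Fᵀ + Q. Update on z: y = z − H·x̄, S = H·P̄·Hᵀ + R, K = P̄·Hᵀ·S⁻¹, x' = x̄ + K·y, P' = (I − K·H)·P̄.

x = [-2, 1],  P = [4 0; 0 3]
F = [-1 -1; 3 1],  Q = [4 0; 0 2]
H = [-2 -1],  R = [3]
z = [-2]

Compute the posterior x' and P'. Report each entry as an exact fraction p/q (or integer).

x̄ = F·x = [1, -5]
P̄ = F·P·Fᵀ + Q = [11 -15; -15 41]
y = z − H·x̄ = [-5]
S = H·P̄·Hᵀ + R = [28]
K = P̄·Hᵀ·S⁻¹ = [-1/4; -11/28]
x' = x̄ + K·y = [9/4, -85/28]
P' = (I − K·H)·P̄ = [37/4 -71/4; -71/4 1027/28]

x' = [9/4, -85/28]
P' = [37/4 -71/4; -71/4 1027/28]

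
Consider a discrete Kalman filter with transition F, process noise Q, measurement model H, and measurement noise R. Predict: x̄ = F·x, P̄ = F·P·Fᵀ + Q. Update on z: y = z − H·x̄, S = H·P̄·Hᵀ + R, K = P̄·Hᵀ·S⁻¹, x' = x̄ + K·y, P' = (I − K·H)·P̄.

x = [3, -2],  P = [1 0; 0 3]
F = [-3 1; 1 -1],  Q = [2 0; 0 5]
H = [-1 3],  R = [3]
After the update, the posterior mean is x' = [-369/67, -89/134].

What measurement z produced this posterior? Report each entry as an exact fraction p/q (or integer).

z = [3]

x̄ = F·x = [-11, 5]
P̄ = F·P·Fᵀ + Q = [14 -6; -6 9]
S = H·P̄·Hᵀ + R = [134]
K = P̄·Hᵀ·S⁻¹ = [-16/67; 33/134]
x' − x̄ = [368/67, -759/134] = K·y
y = (KᵀK)⁻¹·Kᵀ·(x' − x̄) = [-23]
z = y + H·x̄ = [-23] + [26] = [3]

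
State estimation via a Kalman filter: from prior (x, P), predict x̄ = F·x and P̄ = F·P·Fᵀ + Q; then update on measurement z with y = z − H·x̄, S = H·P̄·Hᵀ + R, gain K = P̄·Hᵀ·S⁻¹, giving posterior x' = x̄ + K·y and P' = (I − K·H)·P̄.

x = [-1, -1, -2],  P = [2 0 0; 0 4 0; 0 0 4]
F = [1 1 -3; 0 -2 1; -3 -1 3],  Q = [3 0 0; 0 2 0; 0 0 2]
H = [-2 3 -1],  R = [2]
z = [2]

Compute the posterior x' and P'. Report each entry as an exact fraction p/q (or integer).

x' = [84/47, 86/47, -2/47]
P' = [763/47 178/47 -966/47; 178/47 219/94 -49/47; -966/47 -49/47 1762/47]

x̄ = F·x = [4, 0, -2]
P̄ = F·P·Fᵀ + Q = [45 -20 -46; -20 22 20; -46 20 60]
y = z − H·x̄ = [8]
S = H·P̄·Hᵀ + R = [376]
K = P̄·Hᵀ·S⁻¹ = [-13/47; 43/188; 23/94]
x' = x̄ + K·y = [84/47, 86/47, -2/47]
P' = (I − K·H)·P̄ = [763/47 178/47 -966/47; 178/47 219/94 -49/47; -966/47 -49/47 1762/47]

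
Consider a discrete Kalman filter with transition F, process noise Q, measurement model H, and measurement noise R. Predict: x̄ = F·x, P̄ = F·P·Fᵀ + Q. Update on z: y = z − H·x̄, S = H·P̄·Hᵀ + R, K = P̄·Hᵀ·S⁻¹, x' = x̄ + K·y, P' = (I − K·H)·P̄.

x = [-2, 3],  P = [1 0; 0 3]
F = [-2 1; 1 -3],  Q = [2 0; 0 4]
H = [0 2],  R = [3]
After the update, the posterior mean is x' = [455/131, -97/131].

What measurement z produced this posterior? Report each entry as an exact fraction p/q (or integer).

z = [-1]

x̄ = F·x = [7, -11]
P̄ = F·P·Fᵀ + Q = [9 -11; -11 32]
S = H·P̄·Hᵀ + R = [131]
K = P̄·Hᵀ·S⁻¹ = [-22/131; 64/131]
x' − x̄ = [-462/131, 1344/131] = K·y
y = (KᵀK)⁻¹·Kᵀ·(x' − x̄) = [21]
z = y + H·x̄ = [21] + [-22] = [-1]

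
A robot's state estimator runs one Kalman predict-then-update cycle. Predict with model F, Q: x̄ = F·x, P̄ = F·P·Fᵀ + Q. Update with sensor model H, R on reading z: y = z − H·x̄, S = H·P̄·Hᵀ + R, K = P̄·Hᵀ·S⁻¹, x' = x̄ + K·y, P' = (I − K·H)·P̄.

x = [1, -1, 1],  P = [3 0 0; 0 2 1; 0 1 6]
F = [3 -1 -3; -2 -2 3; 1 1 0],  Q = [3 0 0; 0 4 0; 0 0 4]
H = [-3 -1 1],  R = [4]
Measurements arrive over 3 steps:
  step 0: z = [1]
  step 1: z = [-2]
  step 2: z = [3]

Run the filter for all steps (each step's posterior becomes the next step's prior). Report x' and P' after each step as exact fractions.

step 0: x̄ = F·x = [1, 3, 0]
step 0: P̄ = F·P·Fᵀ + Q = [92 -65 4; -65 66 -7; 4 -7 9]
step 0: y = z − H·x̄ = [7]
step 0: S = H·P̄·Hᵀ + R = [507]
step 0: K = P̄·Hᵀ·S⁻¹ = [-69/169; 122/507; 4/507]
step 0: x' = x̄ + K·y = [-314/169, 2375/507, 28/507]
step 0: P' = (I − K·H)·P̄ = [1265/169 -2567/169 952/169; -2567/169 18578/507 -4037/507; 952/169 -4037/507 4547/507]
step 1: x̄ = F·x = [-5285/507, -214/39, 1433/507]
step 1: P̄ = F·P·Fᵀ + Q = [65753/507 2692/39 -19052/507; 2692/39 503/3 -1345/39; -19052/507 -1345/39 8999/507]
step 1: y = z − H·x̄ = [-7028/169]
step 1: S = H·P̄·Hᵀ + R = [349023/169]
step 1: K = P̄·Hᵀ·S⁻¹ = [-27923/116341; -69160/349023; 27880/349023]
step 1: x' = x̄ + K·y = [-154637/349023, 960922/349023, -57641/116341]
step 1: P' = (I − K·H)·P̄ = [3742748/349023 -10189316/349023 703852/349023; -10189316/349023 30217123/349023 -209155/116341; 703852/349023 -209155/116341 1595611/349023]
step 2: x̄ = F·x = [-906064/349023, -2131339/349023, 806285/349023]
step 2: P̄ = F·P·Fᵀ + Q = [124011193/349023 73049908/349023 -39596672/349023; 73049908/349023 69164903/349023 -26933317/349023; -39596672/349023 -26933317/349023 14977331/349023]
step 2: y = z − H·x̄ = [-1536249/116341]
step 2: S = H·P̄·Hᵀ + R = [643795059/116341]
step 2: K = P̄·Hᵀ·S⁻¹ = [-53853351/214598353; -105082648/643795059; 53566888/643795059]
step 2: x' = x̄ + K·y = [462060905/643795059, -2543804215/643795059, 779908673/643795059]
step 2: P' = (I − K·H)·P̄ = [4391805520/643795059 -11180652020/643795059 1348524328/643795059; -11180652020/643795059 32665280155/643795059 -432335499/214598353; 1348524328/643795059 -432335499/214598353 2962834039/643795059]

step 0: x' = [-314/169, 2375/507, 28/507], P' = [1265/169 -2567/169 952/169; -2567/169 18578/507 -4037/507; 952/169 -4037/507 4547/507]
step 1: x' = [-154637/349023, 960922/349023, -57641/116341], P' = [3742748/349023 -10189316/349023 703852/349023; -10189316/349023 30217123/349023 -209155/116341; 703852/349023 -209155/116341 1595611/349023]
step 2: x' = [462060905/643795059, -2543804215/643795059, 779908673/643795059], P' = [4391805520/643795059 -11180652020/643795059 1348524328/643795059; -11180652020/643795059 32665280155/643795059 -432335499/214598353; 1348524328/643795059 -432335499/214598353 2962834039/643795059]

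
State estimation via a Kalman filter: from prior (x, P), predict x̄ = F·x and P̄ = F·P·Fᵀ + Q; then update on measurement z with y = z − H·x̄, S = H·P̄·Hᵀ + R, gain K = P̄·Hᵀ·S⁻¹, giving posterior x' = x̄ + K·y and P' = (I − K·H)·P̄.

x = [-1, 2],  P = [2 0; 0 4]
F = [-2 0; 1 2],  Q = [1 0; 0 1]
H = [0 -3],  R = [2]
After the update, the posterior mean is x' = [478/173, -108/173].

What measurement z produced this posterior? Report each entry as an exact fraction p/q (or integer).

x̄ = F·x = [2, 3]
P̄ = F·P·Fᵀ + Q = [9 -4; -4 19]
S = H·P̄·Hᵀ + R = [173]
K = P̄·Hᵀ·S⁻¹ = [12/173; -57/173]
x' − x̄ = [132/173, -627/173] = K·y
y = (KᵀK)⁻¹·Kᵀ·(x' − x̄) = [11]
z = y + H·x̄ = [11] + [-9] = [2]

z = [2]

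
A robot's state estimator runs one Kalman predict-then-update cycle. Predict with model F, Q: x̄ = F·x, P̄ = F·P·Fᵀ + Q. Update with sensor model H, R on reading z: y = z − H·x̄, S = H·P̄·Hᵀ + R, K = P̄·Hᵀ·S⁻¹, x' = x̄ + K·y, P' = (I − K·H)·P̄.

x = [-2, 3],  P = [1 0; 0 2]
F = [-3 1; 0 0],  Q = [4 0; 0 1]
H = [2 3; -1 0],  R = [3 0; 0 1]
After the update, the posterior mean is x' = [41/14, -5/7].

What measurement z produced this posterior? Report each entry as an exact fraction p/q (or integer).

z = [3, -3]

x̄ = F·x = [9, 0]
P̄ = F·P·Fᵀ + Q = [15 0; 0 1]
S = H·P̄·Hᵀ + R = [72 -30; -30 16]
K = P̄·Hᵀ·S⁻¹ = [5/42 -5/7; 4/21 5/14]
x' − x̄ = [-85/14, -5/7] = K·y
y = (KᵀK)⁻¹·Kᵀ·(x' − x̄) = [-15, 6]
z = y + H·x̄ = [-15, 6] + [18, -9] = [3, -3]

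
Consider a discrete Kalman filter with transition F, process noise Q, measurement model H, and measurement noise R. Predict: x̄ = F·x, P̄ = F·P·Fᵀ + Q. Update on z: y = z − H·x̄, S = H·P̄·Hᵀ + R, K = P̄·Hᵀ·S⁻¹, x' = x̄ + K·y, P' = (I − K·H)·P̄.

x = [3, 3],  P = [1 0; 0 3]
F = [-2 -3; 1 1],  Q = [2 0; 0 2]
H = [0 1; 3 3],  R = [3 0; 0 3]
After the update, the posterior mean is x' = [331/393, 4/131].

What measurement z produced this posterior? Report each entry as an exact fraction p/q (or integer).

x̄ = F·x = [-15, 6]
P̄ = F·P·Fᵀ + Q = [33 -11; -11 6]
S = H·P̄·Hᵀ + R = [9 -15; -15 156]
K = P̄·Hᵀ·S⁻¹ = [-242/393 143/393; 79/131 -5/131]
x' − x̄ = [6226/393, -782/131] = K·y
y = (KᵀK)⁻¹·Kᵀ·(x' − x̄) = [-8, 30]
z = y + H·x̄ = [-8, 30] + [6, -27] = [-2, 3]

z = [-2, 3]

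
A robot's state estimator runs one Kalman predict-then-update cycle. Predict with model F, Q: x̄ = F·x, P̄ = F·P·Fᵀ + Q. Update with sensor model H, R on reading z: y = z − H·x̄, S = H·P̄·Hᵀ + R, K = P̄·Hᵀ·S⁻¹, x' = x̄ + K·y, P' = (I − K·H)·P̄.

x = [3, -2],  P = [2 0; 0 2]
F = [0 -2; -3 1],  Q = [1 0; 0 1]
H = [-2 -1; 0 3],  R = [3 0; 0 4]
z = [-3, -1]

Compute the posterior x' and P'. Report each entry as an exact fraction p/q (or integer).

x̄ = F·x = [4, -11]
P̄ = F·P·Fᵀ + Q = [9 -4; -4 21]
y = z − H·x̄ = [-6, 32]
S = H·P̄·Hᵀ + R = [44 -39; -39 193]
K = P̄·Hᵀ·S⁻¹ = [-3170/6971 -1074/6971; -52/6971 2265/6971]
x' = x̄ + K·y = [12536/6971, -3889/6971]
P' = (I − K·H)·P̄ = [5471/6971 -1432/6971; -1432/6971 3020/6971]

x' = [12536/6971, -3889/6971]
P' = [5471/6971 -1432/6971; -1432/6971 3020/6971]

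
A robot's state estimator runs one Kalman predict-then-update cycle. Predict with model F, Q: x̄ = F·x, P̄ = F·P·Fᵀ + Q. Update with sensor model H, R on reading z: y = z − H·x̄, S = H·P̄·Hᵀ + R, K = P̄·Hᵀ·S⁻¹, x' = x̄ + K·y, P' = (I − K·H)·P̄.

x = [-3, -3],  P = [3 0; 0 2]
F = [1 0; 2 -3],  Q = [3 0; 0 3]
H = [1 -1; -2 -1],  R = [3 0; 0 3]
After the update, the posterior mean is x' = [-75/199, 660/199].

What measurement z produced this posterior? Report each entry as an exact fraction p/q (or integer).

x̄ = F·x = [-3, 3]
P̄ = F·P·Fᵀ + Q = [6 6; 6 33]
S = H·P̄·Hᵀ + R = [30 27; 27 84]
K = P̄·Hᵀ·S⁻¹ = [54/199 -60/199; -117/199 -69/199]
x' − x̄ = [522/199, 63/199] = K·y
y = (KᵀK)⁻¹·Kᵀ·(x' − x̄) = [3, -6]
z = y + H·x̄ = [3, -6] + [-6, 3] = [-3, -3]

z = [-3, -3]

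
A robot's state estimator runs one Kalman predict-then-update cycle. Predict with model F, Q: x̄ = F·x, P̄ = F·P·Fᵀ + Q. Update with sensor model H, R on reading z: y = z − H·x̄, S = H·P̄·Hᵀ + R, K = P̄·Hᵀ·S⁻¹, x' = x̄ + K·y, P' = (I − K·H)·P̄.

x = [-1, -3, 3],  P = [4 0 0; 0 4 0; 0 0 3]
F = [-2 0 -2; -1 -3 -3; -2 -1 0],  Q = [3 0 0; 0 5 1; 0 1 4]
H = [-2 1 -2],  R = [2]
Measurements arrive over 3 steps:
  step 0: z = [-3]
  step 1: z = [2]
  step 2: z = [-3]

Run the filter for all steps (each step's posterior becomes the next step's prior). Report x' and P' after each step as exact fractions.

step 0: x̄ = F·x = [-4, 1, 5]
step 0: P̄ = F·P·Fᵀ + Q = [31 26 16; 26 72 21; 16 21 24]
step 0: y = z − H·x̄ = [-2]
step 0: S = H·P̄·Hᵀ + R = [234]
step 0: K = P̄·Hᵀ·S⁻¹ = [-34/117; -11/117; -59/234]
step 0: x' = x̄ + K·y = [-400/117, 139/117, 644/117]
step 0: P' = (I − K·H)·P̄ = [1315/117 2294/117 -134/117; 2294/117 8182/117 1808/117; -134/117 1808/117 2135/234]
step 1: x̄ = F·x = [-488/117, -1949/117, 661/117]
step 1: P̄ = F·P·Fᵀ + Q = [8809/117 32575/117 12928/117; 32575/117 261299/234 47971/117; 12928/117 47971/117 23086/117]
step 1: y = z − H·x̄ = [281/13]
step 1: S = H·P̄·Hᵀ + R = [8823/26]
step 1: K = P̄·Hᵀ·S⁻¹ = [-14/51; -2255/2941; -1782/2941]
step 1: x' = x̄ + K·y = [-1546/153, -879608/26469, -197129/26469]
step 1: P' = (I − K·H)·P̄ = [7607/153 31670/153 8270/153; 31670/153 24276334/26469 6679552/26469; 8270/153 6679552/26469 1925104/26469]
step 2: x̄ = F·x = [929174/26469, 3497669/26469, 471508/8823]
step 2: P̄ = F·P·Fᵀ + Q = [24489547/26469 98579098/26469 11767936/8823; 98579098/26469 398950954/26469 47487593/8823; 11767936/8823 47487593/8823 17187298/8823]
step 2: y = z − H·x̄ = [1110320/26469]
step 2: S = H·P̄·Hᵀ + R = [21472612/26469]
step 2: K = P̄·Hᵀ·S⁻¹ = [-5251903/5368153; -20783200/5368153; -31268625/21472612]
step 2: x' = x̄ + K·y = [-31861602/5368153, -162453447/5368153, -41035312/5368153]
step 2: P' = (I − K·H)·P̄ = [2395295785/16104459 3497762626/5368153 2867103863/16104459; 3497762626/5368153 15635806098/5368153 4340923623/5368153; 2867103863/16104459 4340923623/5368153 14670932161/64417836]

step 0: x' = [-400/117, 139/117, 644/117], P' = [1315/117 2294/117 -134/117; 2294/117 8182/117 1808/117; -134/117 1808/117 2135/234]
step 1: x' = [-1546/153, -879608/26469, -197129/26469], P' = [7607/153 31670/153 8270/153; 31670/153 24276334/26469 6679552/26469; 8270/153 6679552/26469 1925104/26469]
step 2: x' = [-31861602/5368153, -162453447/5368153, -41035312/5368153], P' = [2395295785/16104459 3497762626/5368153 2867103863/16104459; 3497762626/5368153 15635806098/5368153 4340923623/5368153; 2867103863/16104459 4340923623/5368153 14670932161/64417836]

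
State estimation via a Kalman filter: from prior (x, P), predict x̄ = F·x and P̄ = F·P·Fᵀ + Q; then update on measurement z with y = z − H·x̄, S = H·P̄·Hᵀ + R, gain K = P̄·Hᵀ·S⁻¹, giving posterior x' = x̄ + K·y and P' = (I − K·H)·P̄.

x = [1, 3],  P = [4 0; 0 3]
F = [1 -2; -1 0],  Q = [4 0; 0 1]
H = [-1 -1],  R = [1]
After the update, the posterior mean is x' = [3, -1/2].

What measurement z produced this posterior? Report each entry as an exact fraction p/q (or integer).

z = [-3]

x̄ = F·x = [-5, -1]
P̄ = F·P·Fᵀ + Q = [20 -4; -4 5]
S = H·P̄·Hᵀ + R = [18]
K = P̄·Hᵀ·S⁻¹ = [-8/9; -1/18]
x' − x̄ = [8, 1/2] = K·y
y = (KᵀK)⁻¹·Kᵀ·(x' − x̄) = [-9]
z = y + H·x̄ = [-9] + [6] = [-3]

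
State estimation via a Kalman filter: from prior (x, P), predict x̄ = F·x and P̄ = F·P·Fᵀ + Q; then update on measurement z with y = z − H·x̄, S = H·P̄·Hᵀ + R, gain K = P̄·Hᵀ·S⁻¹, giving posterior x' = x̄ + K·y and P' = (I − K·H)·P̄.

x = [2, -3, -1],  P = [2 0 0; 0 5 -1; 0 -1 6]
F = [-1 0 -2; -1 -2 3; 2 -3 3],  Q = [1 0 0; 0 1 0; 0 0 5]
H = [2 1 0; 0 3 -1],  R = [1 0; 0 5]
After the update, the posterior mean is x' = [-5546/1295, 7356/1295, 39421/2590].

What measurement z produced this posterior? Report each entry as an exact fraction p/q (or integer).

z = [-3, 2]

x̄ = F·x = [0, 1, 10]
P̄ = F·P·Fᵀ + Q = [27 -38 -46; -38 89 95; -46 95 130]
S = H·P̄·Hᵀ + R = [46 36; 36 366]
K = P̄·Hᵀ·S⁻¹ = [692/1295 -926/3885; -239/2590 1861/3885; -747/2590 3511/7770]
x' − x̄ = [-5546/1295, 6061/1295, 13521/2590] = K·y
y = (KᵀK)⁻¹·Kᵀ·(x' − x̄) = [-4, 9]
z = y + H·x̄ = [-4, 9] + [1, -7] = [-3, 2]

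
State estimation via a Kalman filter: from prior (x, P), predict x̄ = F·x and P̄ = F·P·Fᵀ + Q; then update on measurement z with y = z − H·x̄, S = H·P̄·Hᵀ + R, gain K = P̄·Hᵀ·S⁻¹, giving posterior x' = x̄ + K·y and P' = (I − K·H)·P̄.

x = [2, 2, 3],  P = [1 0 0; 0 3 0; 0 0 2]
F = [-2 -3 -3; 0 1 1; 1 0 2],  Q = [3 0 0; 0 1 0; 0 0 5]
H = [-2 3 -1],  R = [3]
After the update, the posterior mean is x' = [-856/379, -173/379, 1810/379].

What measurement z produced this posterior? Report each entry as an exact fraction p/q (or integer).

x̄ = F·x = [-19, 5, 8]
P̄ = F·P·Fᵀ + Q = [52 -15 -14; -15 6 4; -14 4 14]
S = H·P̄·Hᵀ + R = [379]
K = P̄·Hᵀ·S⁻¹ = [-135/379; 44/379; 26/379]
x' − x̄ = [6345/379, -2068/379, -1222/379] = K·y
y = (KᵀK)⁻¹·Kᵀ·(x' − x̄) = [-47]
z = y + H·x̄ = [-47] + [45] = [-2]

z = [-2]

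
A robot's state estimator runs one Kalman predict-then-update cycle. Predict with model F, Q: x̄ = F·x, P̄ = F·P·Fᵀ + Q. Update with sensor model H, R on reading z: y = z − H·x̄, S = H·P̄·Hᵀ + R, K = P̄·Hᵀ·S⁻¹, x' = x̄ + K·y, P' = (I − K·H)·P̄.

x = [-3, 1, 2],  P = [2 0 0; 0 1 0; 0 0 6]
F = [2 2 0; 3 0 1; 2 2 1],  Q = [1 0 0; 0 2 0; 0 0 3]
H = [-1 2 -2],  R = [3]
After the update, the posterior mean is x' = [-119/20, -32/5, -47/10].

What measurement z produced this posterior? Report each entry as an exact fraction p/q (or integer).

z = [3]

x̄ = F·x = [-4, -7, -2]
P̄ = F·P·Fᵀ + Q = [13 12 12; 12 26 18; 12 18 21]
S = H·P̄·Hᵀ + R = [60]
K = P̄·Hᵀ·S⁻¹ = [-13/60; 1/15; -3/10]
x' − x̄ = [-39/20, 3/5, -27/10] = K·y
y = (KᵀK)⁻¹·Kᵀ·(x' − x̄) = [9]
z = y + H·x̄ = [9] + [-6] = [3]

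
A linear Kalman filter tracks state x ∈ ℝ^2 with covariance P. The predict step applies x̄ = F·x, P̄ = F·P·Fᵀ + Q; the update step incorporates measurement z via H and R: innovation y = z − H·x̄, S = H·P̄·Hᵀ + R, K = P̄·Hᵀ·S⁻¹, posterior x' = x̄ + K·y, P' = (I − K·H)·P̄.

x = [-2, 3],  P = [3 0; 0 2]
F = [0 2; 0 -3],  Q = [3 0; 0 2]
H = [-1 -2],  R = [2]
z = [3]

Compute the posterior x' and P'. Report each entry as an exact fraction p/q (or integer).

x̄ = F·x = [6, -9]
P̄ = F·P·Fᵀ + Q = [11 -12; -12 20]
y = z − H·x̄ = [-9]
S = H·P̄·Hᵀ + R = [45]
K = P̄·Hᵀ·S⁻¹ = [13/45; -28/45]
x' = x̄ + K·y = [17/5, -17/5]
P' = (I − K·H)·P̄ = [326/45 -176/45; -176/45 116/45]

x' = [17/5, -17/5]
P' = [326/45 -176/45; -176/45 116/45]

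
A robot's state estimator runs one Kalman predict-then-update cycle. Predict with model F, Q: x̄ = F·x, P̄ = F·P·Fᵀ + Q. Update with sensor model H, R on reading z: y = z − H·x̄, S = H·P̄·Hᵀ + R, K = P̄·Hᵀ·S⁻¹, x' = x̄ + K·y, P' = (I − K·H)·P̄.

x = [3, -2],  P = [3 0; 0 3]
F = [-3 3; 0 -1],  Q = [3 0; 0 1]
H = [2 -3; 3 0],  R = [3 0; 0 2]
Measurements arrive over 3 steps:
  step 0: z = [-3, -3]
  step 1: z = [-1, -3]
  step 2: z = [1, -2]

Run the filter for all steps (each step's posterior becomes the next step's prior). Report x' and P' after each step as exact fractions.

step 0: x̄ = F·x = [-15, 2]
step 0: P̄ = F·P·Fᵀ + Q = [57 -9; -9 4]
step 0: y = z − H·x̄ = [33, 42]
step 0: S = H·P̄·Hᵀ + R = [375 423; 423 515]
step 0: K = P̄·Hᵀ·S⁻¹ = [47/2366 747/2366; -1343/4732 855/4732]
step 0: x' = x̄ + K·y = [-2565/2366, 1055/4732]
step 0: P' = (I − K·H)·P̄ = [249/1183 285/2366; 285/2366 1723/4732]
step 1: x̄ = F·x = [18555/4732, -1055/4732]
step 1: P̄ = F·P·Fᵀ + Q = [28407/4732 -3459/4732; -3459/4732 6455/4732]
step 1: y = z − H·x̄ = [-45007/4732, -69861/4732]
step 1: S = H·P̄·Hᵀ + R = [227427/4732 201573/4732; 201573/4732 265127/4732]
step 1: K = P̄·Hᵀ·S⁻¹ = [44794/1385275 411219/1385275; -68704/277055 41391/277055]
step 1: x' = x̄ + K·y = [-1065181/1385275, -19389/277055]
step 1: P' = (I − K·H)·P̄ = [274146/1385275 27594/277055; 27594/277055 17420/55411]
step 2: x̄ = F·x = [2904708/1385275, 19389/277055]
step 2: P̄ = F·P·Fᵀ + Q = [8059179/1385275 -178518/277055; -178518/277055 72831/55411]
step 2: y = z − H·x̄ = [-4133306/1385275, -11484674/1385275]
step 2: S = H·P̄·Hᵀ + R = [63490596/1385275 56388384/1385275; 56388384/1385275 75303161/1385275]
step 2: K = P̄·Hᵀ·S⁻¹ = [240976/7410325 169137/570025; -18998149/77067380 220878/1482065]
step 2: x' = x̄ + K·y = [-3409778/7410325, -16571639/38533690]
step 2: P' = (I − K·H)·P̄ = [112758/570025 147252/1482065; 147252/1482065 4820577/15413476]

step 0: x' = [-2565/2366, 1055/4732], P' = [249/1183 285/2366; 285/2366 1723/4732]
step 1: x' = [-1065181/1385275, -19389/277055], P' = [274146/1385275 27594/277055; 27594/277055 17420/55411]
step 2: x' = [-3409778/7410325, -16571639/38533690], P' = [112758/570025 147252/1482065; 147252/1482065 4820577/15413476]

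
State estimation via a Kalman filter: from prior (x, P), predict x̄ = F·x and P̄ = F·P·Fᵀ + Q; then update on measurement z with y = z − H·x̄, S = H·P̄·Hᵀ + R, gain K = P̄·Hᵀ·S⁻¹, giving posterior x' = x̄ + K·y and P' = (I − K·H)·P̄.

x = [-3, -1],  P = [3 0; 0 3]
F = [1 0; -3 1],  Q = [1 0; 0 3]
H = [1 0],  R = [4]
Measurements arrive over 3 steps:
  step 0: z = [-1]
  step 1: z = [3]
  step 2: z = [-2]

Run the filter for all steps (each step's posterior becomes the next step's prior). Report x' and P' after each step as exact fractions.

step 0: x̄ = F·x = [-3, 8]
step 0: P̄ = F·P·Fᵀ + Q = [4 -9; -9 33]
step 0: y = z − H·x̄ = [2]
step 0: S = H·P̄·Hᵀ + R = [8]
step 0: K = P̄·Hᵀ·S⁻¹ = [1/2; -9/8]
step 0: x' = x̄ + K·y = [-2, 23/4]
step 0: P' = (I − K·H)·P̄ = [2 -9/2; -9/2 183/8]
step 1: x̄ = F·x = [-2, 47/4]
step 1: P̄ = F·P·Fᵀ + Q = [3 -21/2; -21/2 567/8]
step 1: y = z − H·x̄ = [5]
step 1: S = H·P̄·Hᵀ + R = [7]
step 1: K = P̄·Hᵀ·S⁻¹ = [3/7; -3/2]
step 1: x' = x̄ + K·y = [1/7, 17/4]
step 1: P' = (I − K·H)·P̄ = [12/7 -6; -6 441/8]
step 2: x̄ = F·x = [1/7, 107/28]
step 2: P̄ = F·P·Fᵀ + Q = [19/7 -78/7; -78/7 6135/56]
step 2: y = z − H·x̄ = [-15/7]
step 2: S = H·P̄·Hᵀ + R = [47/7]
step 2: K = P̄·Hᵀ·S⁻¹ = [19/47; -78/47]
step 2: x' = x̄ + K·y = [-34/47, 1387/188]
step 2: P' = (I − K·H)·P̄ = [76/47 -312/47; -312/47 34239/376]

step 0: x' = [-2, 23/4], P' = [2 -9/2; -9/2 183/8]
step 1: x' = [1/7, 17/4], P' = [12/7 -6; -6 441/8]
step 2: x' = [-34/47, 1387/188], P' = [76/47 -312/47; -312/47 34239/376]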